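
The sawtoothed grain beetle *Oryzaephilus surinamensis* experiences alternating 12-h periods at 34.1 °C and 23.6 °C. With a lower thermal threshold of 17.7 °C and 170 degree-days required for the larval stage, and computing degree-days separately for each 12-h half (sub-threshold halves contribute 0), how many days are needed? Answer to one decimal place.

Day half: max(0, 34.1 − 17.7) × 0.5 = 16.4 × 0.5 = 8.20 DD.
Night half: max(0, 23.6 − 17.7) × 0.5 = 5.9 × 0.5 = 2.95 DD.
Per 24 h: 11.15 DD/day.
Duration = 170 / 11.15 = 15.247 ≈ 15.2 days.

15.2 days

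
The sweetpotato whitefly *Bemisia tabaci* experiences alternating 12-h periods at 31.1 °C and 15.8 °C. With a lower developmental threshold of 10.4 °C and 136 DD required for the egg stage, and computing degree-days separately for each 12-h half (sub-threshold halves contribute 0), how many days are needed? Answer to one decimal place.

10.4 days

Day half: max(0, 31.1 − 10.4) × 0.5 = 20.7 × 0.5 = 10.35 DD.
Night half: max(0, 15.8 − 10.4) × 0.5 = 5.4 × 0.5 = 2.70 DD.
Per 24 h: 13.05 DD/day.
Duration = 136 / 13.05 = 10.421 ≈ 10.4 days.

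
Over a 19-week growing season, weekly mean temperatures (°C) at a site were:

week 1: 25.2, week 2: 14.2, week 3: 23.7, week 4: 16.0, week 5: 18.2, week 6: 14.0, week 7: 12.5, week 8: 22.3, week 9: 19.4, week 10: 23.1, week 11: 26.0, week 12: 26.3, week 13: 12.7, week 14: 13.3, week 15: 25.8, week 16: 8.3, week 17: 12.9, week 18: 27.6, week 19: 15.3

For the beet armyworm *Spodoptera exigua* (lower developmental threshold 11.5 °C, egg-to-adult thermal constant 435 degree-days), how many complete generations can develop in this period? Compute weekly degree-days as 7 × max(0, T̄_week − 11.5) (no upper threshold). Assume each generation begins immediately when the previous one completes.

Weekly DD (7 × max(0, T̄ − 11.5)): 95.9, 18.9, 85.4, 31.5, 46.9, 17.5, 7.0, 75.6, 55.3, 81.2, 101.5, 103.6, 8.4, 12.6, 100.1, 0.0, 9.8, 112.7, 26.6.
Season total = 990.5 DD.
Complete generations = ⌊990.5 / 435⌋ = 2.

2 generations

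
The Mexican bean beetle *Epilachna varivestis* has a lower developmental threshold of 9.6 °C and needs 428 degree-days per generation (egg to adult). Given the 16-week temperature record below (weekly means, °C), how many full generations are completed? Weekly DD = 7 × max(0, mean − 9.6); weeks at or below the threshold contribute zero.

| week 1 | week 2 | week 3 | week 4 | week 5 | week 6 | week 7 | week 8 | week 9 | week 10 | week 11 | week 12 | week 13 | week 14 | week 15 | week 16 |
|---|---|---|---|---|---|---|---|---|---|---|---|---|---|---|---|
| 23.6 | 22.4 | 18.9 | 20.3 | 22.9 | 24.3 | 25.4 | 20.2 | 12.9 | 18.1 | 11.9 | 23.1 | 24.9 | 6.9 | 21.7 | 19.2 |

2 generations

Weekly DD (7 × max(0, T̄ − 9.6)): 98.0, 89.6, 65.1, 74.9, 93.1, 102.9, 110.6, 74.2, 23.1, 59.5, 16.1, 94.5, 107.1, 0.0, 84.7, 67.2.
Season total = 1160.6 DD.
Complete generations = ⌊1160.6 / 428⌋ = 2.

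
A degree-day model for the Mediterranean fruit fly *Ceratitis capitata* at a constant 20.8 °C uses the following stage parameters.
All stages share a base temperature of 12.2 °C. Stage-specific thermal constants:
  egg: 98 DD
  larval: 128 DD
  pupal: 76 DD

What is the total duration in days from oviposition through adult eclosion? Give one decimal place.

Daily accumulation at 20.8 °C = 20.8 − 12.2 = 8.6 DD/day.
Total K = 98 + 128 + 76 = 302 DD.
Total duration = 302 / 8.6 = 35.116 ≈ 35.1 days.

35.1 days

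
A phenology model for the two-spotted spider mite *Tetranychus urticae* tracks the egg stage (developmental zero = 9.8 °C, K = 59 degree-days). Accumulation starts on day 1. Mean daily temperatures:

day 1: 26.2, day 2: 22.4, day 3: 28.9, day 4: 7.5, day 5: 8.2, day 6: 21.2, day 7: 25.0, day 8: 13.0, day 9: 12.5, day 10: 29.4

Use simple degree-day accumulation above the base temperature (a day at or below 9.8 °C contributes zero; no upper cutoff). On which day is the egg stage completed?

Daily DD above 9.8 °C: 16.4, 12.6, 19.1, 0.0, 0.0, 11.4, 15.2, 3.2, 2.7, 19.6.
Cumulative: 16.4, 29.0, 48.1, 48.1, 48.1, 59.5, 74.7, 77.9, 80.6, 100.2.
The total first reaches 59 DD on day 6.

day 6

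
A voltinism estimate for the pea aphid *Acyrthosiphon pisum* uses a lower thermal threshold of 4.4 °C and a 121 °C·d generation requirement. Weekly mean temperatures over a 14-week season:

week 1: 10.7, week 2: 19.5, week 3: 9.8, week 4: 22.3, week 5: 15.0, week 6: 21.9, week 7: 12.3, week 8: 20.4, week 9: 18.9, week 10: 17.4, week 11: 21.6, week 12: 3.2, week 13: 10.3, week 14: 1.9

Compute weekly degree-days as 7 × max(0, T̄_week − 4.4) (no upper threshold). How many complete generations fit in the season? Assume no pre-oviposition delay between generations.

8 generations

Weekly DD (7 × max(0, T̄ − 4.4)): 44.1, 105.7, 37.8, 125.3, 74.2, 122.5, 55.3, 112.0, 101.5, 91.0, 120.4, 0.0, 41.3, 0.0.
Season total = 1031.1 DD.
Complete generations = ⌊1031.1 / 121⌋ = 8.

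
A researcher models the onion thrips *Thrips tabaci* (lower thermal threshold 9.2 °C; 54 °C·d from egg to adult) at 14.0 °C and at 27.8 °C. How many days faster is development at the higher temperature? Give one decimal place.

8.3 days

At 14.0 °C: 54 / (14.0 − 9.2) = 54 / 4.8 = 11.250 d.
At 27.8 °C: 54 / (27.8 − 9.2) = 54 / 18.6 = 2.903 d.
Difference = |11.250 − 2.903| = 8.347 ≈ 8.3 days.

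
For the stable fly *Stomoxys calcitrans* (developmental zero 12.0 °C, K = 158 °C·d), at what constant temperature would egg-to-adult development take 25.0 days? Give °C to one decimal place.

18.3 °C

Required daily accumulation = 158 / 25.0 = 6.320 DD/day.
T = T_base + 6.320 = 12.0 + 6.320 = 18.320 ≈ 18.3 °C.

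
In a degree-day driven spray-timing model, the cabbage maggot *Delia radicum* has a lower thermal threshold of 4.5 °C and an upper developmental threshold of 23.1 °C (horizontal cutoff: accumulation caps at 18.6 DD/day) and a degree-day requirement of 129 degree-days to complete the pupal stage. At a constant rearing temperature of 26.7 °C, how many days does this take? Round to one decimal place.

6.9 days

Temperature 26.7 °C exceeds the upper threshold, so daily accumulation caps at 23.1 − 4.5 = 18.6 DD/day.
Duration = 129 / 18.6 = 6.935 ≈ 6.9 days.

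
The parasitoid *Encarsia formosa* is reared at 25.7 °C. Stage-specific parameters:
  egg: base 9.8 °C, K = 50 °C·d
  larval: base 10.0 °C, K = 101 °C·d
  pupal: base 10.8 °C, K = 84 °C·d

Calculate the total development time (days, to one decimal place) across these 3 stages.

egg: 50 / (25.7 − 9.8) = 50 / 15.9 = 3.145 d.
larval: 101 / (25.7 − 10.0) = 101 / 15.7 = 6.433 d.
pupal: 84 / (25.7 − 10.8) = 84 / 14.9 = 5.638 d.
Sum = 15.215 ≈ 15.2 days.

15.2 days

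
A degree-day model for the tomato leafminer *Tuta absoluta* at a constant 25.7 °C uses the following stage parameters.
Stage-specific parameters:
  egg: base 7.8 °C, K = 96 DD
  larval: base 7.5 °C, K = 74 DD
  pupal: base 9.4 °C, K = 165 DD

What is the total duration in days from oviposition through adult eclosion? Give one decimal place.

egg: 96 / (25.7 − 7.8) = 96 / 17.9 = 5.363 d.
larval: 74 / (25.7 − 7.5) = 74 / 18.2 = 4.066 d.
pupal: 165 / (25.7 − 9.4) = 165 / 16.3 = 10.123 d.
Sum = 19.552 ≈ 19.6 days.

19.6 days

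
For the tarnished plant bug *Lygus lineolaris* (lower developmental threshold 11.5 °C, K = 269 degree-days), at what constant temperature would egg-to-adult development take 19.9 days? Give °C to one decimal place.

Required daily accumulation = 269 / 19.9 = 13.518 DD/day.
T = T_base + 13.518 = 11.5 + 13.518 = 25.018 ≈ 25.0 °C.

25.0 °C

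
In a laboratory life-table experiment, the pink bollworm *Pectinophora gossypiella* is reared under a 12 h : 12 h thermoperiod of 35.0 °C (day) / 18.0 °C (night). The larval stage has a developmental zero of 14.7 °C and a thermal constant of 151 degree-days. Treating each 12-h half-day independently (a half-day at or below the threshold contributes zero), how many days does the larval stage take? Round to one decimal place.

12.8 days

Day half: max(0, 35.0 − 14.7) × 0.5 = 20.3 × 0.5 = 10.15 DD.
Night half: max(0, 18.0 − 14.7) × 0.5 = 3.3 × 0.5 = 1.65 DD.
Per 24 h: 11.80 DD/day.
Duration = 151 / 11.80 = 12.797 ≈ 12.8 days.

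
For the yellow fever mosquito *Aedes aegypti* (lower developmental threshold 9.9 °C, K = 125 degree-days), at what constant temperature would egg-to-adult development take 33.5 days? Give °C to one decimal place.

13.6 °C

Required daily accumulation = 125 / 33.5 = 3.731 DD/day.
T = T_base + 3.731 = 9.9 + 3.731 = 13.631 ≈ 13.6 °C.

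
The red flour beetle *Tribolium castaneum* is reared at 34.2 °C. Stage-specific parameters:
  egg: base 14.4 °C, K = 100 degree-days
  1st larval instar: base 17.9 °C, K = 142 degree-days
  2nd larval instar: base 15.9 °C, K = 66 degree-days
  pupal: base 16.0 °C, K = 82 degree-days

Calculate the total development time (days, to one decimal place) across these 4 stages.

21.9 days

egg: 100 / (34.2 − 14.4) = 100 / 19.8 = 5.051 d.
1st larval instar: 142 / (34.2 − 17.9) = 142 / 16.3 = 8.712 d.
2nd larval instar: 66 / (34.2 − 15.9) = 66 / 18.3 = 3.607 d.
pupal: 82 / (34.2 − 16.0) = 82 / 18.2 = 4.505 d.
Sum = 21.874 ≈ 21.9 days.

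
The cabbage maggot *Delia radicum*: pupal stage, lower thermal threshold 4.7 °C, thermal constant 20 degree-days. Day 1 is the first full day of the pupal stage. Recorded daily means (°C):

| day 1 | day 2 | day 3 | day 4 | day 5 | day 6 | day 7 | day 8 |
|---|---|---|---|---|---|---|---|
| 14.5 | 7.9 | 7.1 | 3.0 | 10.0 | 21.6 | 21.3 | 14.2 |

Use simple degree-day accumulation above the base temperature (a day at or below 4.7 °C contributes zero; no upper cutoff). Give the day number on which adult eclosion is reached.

day 5

Daily DD above 4.7 °C: 9.8, 3.2, 2.4, 0.0, 5.3, 16.9, 16.6, 9.5.
Cumulative: 9.8, 13.0, 15.4, 15.4, 20.7, 37.6, 54.2, 63.7.
The total first reaches 20 DD on day 5.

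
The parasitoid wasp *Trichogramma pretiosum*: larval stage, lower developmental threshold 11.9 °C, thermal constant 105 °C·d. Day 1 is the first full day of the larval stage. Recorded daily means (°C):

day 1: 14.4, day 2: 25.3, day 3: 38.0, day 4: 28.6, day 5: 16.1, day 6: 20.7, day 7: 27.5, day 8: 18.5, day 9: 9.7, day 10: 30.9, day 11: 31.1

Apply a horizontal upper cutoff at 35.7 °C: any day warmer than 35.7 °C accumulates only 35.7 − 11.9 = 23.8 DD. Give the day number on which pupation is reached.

Daily DD above 11.9 °C (capped at 23.8): 2.5, 13.4, 23.8, 16.7, 4.2, 8.8, 15.6, 6.6, 0.0, 19.0, 19.2.
Cumulative: 2.5, 15.9, 39.7, 56.4, 60.6, 69.4, 85.0, 91.6, 91.6, 110.6, 129.8.
The total first reaches 105 DD on day 10.

day 10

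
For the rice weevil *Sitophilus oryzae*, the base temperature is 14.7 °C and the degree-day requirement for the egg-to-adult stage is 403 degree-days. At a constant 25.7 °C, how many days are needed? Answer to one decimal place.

Daily accumulation = 25.7 − 14.7 = 11.0 DD/day.
Duration = 403 / 11.0 = 36.636 ≈ 36.6 days.

36.6 days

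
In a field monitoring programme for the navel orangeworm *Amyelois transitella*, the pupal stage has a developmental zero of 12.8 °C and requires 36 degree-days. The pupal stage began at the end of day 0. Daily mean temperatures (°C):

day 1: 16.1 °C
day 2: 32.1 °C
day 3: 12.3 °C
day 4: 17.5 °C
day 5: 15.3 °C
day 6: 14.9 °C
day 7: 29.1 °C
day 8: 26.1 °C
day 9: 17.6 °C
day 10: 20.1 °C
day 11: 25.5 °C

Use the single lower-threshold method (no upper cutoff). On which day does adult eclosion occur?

Daily DD above 12.8 °C: 3.3, 19.3, 0.0, 4.7, 2.5, 2.1, 16.3, 13.3, 4.8, 7.3, 12.7.
Cumulative: 3.3, 22.6, 22.6, 27.3, 29.8, 31.9, 48.2, 61.5, 66.3, 73.6, 86.3.
The total first reaches 36 DD on day 7.

day 7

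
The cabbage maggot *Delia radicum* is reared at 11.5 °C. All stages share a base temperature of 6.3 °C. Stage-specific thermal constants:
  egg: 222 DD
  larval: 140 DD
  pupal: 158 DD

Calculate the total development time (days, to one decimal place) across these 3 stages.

100.0 days

Daily accumulation at 11.5 °C = 11.5 − 6.3 = 5.2 DD/day.
Total K = 222 + 140 + 158 = 520 DD.
Total duration = 520 / 5.2 = 100.000 ≈ 100.0 days.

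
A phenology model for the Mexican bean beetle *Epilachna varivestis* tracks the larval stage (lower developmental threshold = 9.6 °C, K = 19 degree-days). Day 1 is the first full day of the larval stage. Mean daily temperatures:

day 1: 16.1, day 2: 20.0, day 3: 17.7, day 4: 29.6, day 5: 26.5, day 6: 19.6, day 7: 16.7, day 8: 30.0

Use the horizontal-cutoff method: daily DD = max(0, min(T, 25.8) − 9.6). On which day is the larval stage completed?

Daily DD above 9.6 °C (capped at 16.2): 6.5, 10.4, 8.1, 16.2, 16.2, 10.0, 7.1, 16.2.
Cumulative: 6.5, 16.9, 25.0, 41.2, 57.4, 67.4, 74.5, 90.7.
The total first reaches 19 DD on day 3.

day 3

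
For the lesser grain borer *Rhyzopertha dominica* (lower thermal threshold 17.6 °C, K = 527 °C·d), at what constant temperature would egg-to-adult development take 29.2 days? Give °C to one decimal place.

35.6 °C

Required daily accumulation = 527 / 29.2 = 18.048 DD/day.
T = T_base + 18.048 = 17.6 + 18.048 = 35.648 ≈ 35.6 °C.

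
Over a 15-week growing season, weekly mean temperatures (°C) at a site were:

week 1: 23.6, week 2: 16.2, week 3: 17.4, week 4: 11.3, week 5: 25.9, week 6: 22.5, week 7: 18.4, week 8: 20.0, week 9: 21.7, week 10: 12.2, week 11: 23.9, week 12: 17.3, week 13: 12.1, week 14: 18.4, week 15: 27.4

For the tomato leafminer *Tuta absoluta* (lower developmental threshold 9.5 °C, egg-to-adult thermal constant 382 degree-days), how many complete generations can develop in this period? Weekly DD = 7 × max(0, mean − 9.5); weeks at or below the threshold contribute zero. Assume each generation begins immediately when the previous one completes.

2 generations

Weekly DD (7 × max(0, T̄ − 9.5)): 98.7, 46.9, 55.3, 12.6, 114.8, 91.0, 62.3, 73.5, 85.4, 18.9, 100.8, 54.6, 18.2, 62.3, 125.3.
Season total = 1020.6 DD.
Complete generations = ⌊1020.6 / 382⌋ = 2.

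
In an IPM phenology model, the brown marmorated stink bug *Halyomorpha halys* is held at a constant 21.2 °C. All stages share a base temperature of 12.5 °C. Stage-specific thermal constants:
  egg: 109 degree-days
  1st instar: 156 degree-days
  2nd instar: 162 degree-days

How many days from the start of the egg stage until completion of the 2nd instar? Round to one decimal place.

49.1 days

Daily accumulation at 21.2 °C = 21.2 − 12.5 = 8.7 DD/day.
Total K = 109 + 156 + 162 = 427 DD.
Total duration = 427 / 8.7 = 49.080 ≈ 49.1 days.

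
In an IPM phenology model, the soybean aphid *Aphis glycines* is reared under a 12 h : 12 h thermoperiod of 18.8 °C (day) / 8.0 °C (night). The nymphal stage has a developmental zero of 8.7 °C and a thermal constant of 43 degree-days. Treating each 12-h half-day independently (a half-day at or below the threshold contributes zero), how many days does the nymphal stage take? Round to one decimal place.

8.5 days

Day half: max(0, 18.8 − 8.7) × 0.5 = 10.1 × 0.5 = 5.05 DD.
Night half: max(0, 8.0 − 8.7) × 0.5 = 0.0 × 0.5 = 0.00 DD.
Per 24 h: 5.05 DD/day.
Duration = 43 / 5.05 = 8.515 ≈ 8.5 days.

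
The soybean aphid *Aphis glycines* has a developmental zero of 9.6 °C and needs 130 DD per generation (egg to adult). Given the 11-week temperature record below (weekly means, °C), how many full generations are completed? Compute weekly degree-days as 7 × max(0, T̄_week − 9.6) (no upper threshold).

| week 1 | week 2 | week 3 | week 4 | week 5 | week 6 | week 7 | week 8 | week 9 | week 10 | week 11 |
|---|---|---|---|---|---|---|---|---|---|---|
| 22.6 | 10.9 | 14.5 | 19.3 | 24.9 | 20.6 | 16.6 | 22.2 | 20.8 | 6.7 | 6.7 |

4 generations

Weekly DD (7 × max(0, T̄ − 9.6)): 91.0, 9.1, 34.3, 67.9, 107.1, 77.0, 49.0, 88.2, 78.4, 0.0, 0.0.
Season total = 602.0 DD.
Complete generations = ⌊602.0 / 130⌋ = 4.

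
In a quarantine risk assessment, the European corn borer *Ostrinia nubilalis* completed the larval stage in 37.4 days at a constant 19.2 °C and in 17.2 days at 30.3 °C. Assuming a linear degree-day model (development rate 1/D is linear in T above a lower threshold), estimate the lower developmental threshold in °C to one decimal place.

9.7 °C

Linear rate model ⇒ the product D·(T − T_b) is constant across temperatures.
37.4·(19.2 − T_b) = 17.2·(30.3 − T_b)
T_b = (37.4·19.2 − 17.2·30.3) / (37.4 − 17.2) = 196.92 / 20.2 = 9.749 °C ≈ 9.7 °C.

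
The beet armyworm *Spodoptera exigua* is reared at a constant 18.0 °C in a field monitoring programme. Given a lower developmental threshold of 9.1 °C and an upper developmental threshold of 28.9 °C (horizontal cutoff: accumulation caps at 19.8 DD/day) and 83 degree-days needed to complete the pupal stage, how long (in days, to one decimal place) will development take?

Daily accumulation = 18.0 − 9.1 = 8.9 DD/day.
Duration = 83 / 8.9 = 9.326 ≈ 9.3 days.

9.3 days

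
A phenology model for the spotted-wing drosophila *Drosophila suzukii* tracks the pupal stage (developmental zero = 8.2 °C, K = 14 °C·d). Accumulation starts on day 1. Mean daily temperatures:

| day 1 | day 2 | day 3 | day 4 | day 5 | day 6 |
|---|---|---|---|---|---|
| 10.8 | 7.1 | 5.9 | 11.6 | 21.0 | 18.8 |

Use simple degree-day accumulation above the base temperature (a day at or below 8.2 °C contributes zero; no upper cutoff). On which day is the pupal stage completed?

Daily DD above 8.2 °C: 2.6, 0.0, 0.0, 3.4, 12.8, 10.6.
Cumulative: 2.6, 2.6, 2.6, 6.0, 18.8, 29.4.
The total first reaches 14 DD on day 5.

day 5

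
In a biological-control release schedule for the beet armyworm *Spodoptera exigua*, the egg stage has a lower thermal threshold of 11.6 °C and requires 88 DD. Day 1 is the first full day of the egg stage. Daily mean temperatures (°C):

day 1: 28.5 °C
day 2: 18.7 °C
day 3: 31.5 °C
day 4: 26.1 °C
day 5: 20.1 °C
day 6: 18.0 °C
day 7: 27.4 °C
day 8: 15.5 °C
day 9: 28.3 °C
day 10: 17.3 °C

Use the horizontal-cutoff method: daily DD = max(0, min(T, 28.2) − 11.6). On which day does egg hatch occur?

day 8

Daily DD above 11.6 °C (capped at 16.6): 16.6, 7.1, 16.6, 14.5, 8.5, 6.4, 15.8, 3.9, 16.6, 5.7.
Cumulative: 16.6, 23.7, 40.3, 54.8, 63.3, 69.7, 85.5, 89.4, 106.0, 111.7.
The total first reaches 88 DD on day 8.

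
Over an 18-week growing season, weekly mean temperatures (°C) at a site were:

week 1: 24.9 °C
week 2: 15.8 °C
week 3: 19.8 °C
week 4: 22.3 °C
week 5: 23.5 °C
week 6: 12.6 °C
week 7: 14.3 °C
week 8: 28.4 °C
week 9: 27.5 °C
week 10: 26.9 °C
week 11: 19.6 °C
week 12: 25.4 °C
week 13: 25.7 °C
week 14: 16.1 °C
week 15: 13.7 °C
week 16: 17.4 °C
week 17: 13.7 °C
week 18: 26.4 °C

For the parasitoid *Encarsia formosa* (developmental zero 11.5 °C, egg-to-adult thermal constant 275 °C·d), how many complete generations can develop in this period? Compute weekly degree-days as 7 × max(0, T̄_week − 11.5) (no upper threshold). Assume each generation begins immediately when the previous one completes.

Weekly DD (7 × max(0, T̄ − 11.5)): 93.8, 30.1, 58.1, 75.6, 84.0, 7.7, 19.6, 118.3, 112.0, 107.8, 56.7, 97.3, 99.4, 32.2, 15.4, 41.3, 15.4, 104.3.
Season total = 1169.0 DD.
Complete generations = ⌊1169.0 / 275⌋ = 4.

4 generations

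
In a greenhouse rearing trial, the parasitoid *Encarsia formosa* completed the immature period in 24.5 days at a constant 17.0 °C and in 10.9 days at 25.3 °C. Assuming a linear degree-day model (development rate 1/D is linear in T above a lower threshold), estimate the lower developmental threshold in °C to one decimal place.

10.3 °C

Under the model K = D·(T − T_b), so D₁·(T₁ − T_b) = D₂·(T₂ − T_b).
24.5·(17.0 − T_b) = 10.9·(25.3 − T_b)
T_b = (24.5·17.0 − 10.9·25.3) / (24.5 − 10.9) = 140.73 / 13.6 = 10.348 °C ≈ 10.3 °C.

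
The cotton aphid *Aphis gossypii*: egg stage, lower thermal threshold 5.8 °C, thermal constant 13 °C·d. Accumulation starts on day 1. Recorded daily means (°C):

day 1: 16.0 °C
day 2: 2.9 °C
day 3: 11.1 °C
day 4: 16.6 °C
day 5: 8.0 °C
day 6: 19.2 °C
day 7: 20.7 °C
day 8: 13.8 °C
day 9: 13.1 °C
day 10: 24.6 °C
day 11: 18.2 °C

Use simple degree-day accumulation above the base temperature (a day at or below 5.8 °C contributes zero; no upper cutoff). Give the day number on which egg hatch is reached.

Daily DD above 5.8 °C: 10.2, 0.0, 5.3, 10.8, 2.2, 13.4, 14.9, 8.0, 7.3, 18.8, 12.4.
Cumulative: 10.2, 10.2, 15.5, 26.3, 28.5, 41.9, 56.8, 64.8, 72.1, 90.9, 103.3.
The total first reaches 13 DD on day 3.

day 3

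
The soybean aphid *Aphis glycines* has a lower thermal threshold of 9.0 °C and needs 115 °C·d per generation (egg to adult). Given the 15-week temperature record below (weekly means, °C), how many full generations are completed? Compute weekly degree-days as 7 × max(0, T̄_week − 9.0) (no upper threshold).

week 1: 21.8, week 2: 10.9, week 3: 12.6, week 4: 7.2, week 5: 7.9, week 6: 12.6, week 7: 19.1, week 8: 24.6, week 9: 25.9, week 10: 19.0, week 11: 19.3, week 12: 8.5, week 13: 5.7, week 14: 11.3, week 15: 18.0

Weekly DD (7 × max(0, T̄ − 9.0)): 89.6, 13.3, 25.2, 0.0, 0.0, 25.2, 70.7, 109.2, 118.3, 70.0, 72.1, 0.0, 0.0, 16.1, 63.0.
Season total = 672.7 DD.
Complete generations = ⌊672.7 / 115⌋ = 5.

5 generations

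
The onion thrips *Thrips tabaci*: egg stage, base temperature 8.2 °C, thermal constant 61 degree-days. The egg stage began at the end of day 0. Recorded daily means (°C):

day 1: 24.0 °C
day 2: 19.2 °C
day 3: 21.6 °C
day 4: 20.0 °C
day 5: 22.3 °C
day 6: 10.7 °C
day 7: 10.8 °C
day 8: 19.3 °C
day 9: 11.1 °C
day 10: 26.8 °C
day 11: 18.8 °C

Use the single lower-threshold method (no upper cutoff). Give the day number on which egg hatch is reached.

Daily DD above 8.2 °C: 15.8, 11.0, 13.4, 11.8, 14.1, 2.5, 2.6, 11.1, 2.9, 18.6, 10.6.
Cumulative: 15.8, 26.8, 40.2, 52.0, 66.1, 68.6, 71.2, 82.3, 85.2, 103.8, 114.4.
The total first reaches 61 DD on day 5.

day 5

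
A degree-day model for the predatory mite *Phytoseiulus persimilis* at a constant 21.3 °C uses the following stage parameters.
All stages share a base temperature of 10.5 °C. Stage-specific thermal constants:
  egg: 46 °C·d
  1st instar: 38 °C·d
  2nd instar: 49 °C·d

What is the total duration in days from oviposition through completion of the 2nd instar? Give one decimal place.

Daily accumulation at 21.3 °C = 21.3 − 10.5 = 10.8 DD/day.
Total K = 46 + 38 + 49 = 133 DD.
Total duration = 133 / 10.8 = 12.315 ≈ 12.3 days.

12.3 days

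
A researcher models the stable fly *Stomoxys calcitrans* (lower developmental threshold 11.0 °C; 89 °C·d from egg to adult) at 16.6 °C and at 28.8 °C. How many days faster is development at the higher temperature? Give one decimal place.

10.9 days

At 16.6 °C: 89 / (16.6 − 11.0) = 89 / 5.6 = 15.893 d.
At 28.8 °C: 89 / (28.8 − 11.0) = 89 / 17.8 = 5.000 d.
Difference = |15.893 − 5.000| = 10.893 ≈ 10.9 days.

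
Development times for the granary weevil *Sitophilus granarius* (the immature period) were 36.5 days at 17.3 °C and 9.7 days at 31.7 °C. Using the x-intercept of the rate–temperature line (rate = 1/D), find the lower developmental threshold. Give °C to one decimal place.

Under the model K = D·(T − T_b), so D₁·(T₁ − T_b) = D₂·(T₂ − T_b).
36.5·(17.3 − T_b) = 9.7·(31.7 − T_b)
T_b = (36.5·17.3 − 9.7·31.7) / (36.5 − 9.7) = 323.96 / 26.8 = 12.088 °C ≈ 12.1 °C.

12.1 °C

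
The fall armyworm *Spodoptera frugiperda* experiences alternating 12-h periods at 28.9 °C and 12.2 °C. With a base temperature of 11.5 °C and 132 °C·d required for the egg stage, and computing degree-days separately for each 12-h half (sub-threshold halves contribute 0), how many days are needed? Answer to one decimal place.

Day half: max(0, 28.9 − 11.5) × 0.5 = 17.4 × 0.5 = 8.70 DD.
Night half: max(0, 12.2 − 11.5) × 0.5 = 0.7 × 0.5 = 0.35 DD.
Per 24 h: 9.05 DD/day.
Duration = 132 / 9.05 = 14.586 ≈ 14.6 days.

14.6 days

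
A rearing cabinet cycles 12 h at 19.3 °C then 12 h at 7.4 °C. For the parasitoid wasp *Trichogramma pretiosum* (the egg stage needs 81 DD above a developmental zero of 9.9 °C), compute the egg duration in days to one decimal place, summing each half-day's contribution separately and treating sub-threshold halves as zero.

Day half: max(0, 19.3 − 9.9) × 0.5 = 9.4 × 0.5 = 4.70 DD.
Night half: max(0, 7.4 − 9.9) × 0.5 = 0.0 × 0.5 = 0.00 DD.
Per 24 h: 4.70 DD/day.
Duration = 81 / 4.70 = 17.234 ≈ 17.2 days.

17.2 days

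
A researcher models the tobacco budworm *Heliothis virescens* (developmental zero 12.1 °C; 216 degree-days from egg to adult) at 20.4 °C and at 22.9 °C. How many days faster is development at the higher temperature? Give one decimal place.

At 20.4 °C: 216 / (20.4 − 12.1) = 216 / 8.3 = 26.024 d.
At 22.9 °C: 216 / (22.9 − 12.1) = 216 / 10.8 = 20.000 d.
Difference = |26.024 − 20.000| = 6.024 ≈ 6.0 days.

6.0 days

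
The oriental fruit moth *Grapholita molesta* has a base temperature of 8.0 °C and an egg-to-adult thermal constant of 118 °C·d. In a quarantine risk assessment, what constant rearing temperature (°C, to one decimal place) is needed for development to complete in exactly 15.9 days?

Required daily accumulation = 118 / 15.9 = 7.421 DD/day.
T = T_base + 7.421 = 8.0 + 7.421 = 15.421 ≈ 15.4 °C.

15.4 °C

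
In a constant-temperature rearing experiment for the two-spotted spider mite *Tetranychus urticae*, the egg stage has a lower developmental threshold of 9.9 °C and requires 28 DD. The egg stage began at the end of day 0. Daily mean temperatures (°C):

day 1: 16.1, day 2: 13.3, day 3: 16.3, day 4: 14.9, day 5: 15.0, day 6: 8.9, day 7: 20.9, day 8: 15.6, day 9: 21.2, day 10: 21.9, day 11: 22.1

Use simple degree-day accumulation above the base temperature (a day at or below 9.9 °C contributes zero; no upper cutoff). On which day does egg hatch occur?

Daily DD above 9.9 °C: 6.2, 3.4, 6.4, 5.0, 5.1, 0.0, 11.0, 5.7, 11.3, 12.0, 12.2.
Cumulative: 6.2, 9.6, 16.0, 21.0, 26.1, 26.1, 37.1, 42.8, 54.1, 66.1, 78.3.
The total first reaches 28 DD on day 7.

day 7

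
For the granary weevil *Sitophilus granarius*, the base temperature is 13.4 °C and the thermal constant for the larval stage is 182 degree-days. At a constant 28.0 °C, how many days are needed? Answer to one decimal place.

Daily accumulation = 28.0 − 13.4 = 14.6 DD/day.
Duration = 182 / 14.6 = 12.466 ≈ 12.5 days.

12.5 days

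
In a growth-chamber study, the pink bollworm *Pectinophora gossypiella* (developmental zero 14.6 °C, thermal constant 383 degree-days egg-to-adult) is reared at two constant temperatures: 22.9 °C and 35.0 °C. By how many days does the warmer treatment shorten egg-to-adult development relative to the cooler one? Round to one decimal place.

At 22.9 °C: 383 / (22.9 − 14.6) = 383 / 8.3 = 46.145 d.
At 35.0 °C: 383 / (35.0 − 14.6) = 383 / 20.4 = 18.775 d.
Difference = |46.145 − 18.775| = 27.370 ≈ 27.4 days.

27.4 days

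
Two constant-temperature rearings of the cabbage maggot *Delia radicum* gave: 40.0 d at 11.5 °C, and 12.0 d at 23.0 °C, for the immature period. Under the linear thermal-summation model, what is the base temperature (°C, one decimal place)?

6.6 °C

Linear rate model ⇒ the product D·(T − T_b) is constant across temperatures.
40.0·(11.5 − T_b) = 12.0·(23.0 − T_b)
T_b = (40.0·11.5 − 12.0·23.0) / (40.0 − 12.0) = 184.00 / 28.0 = 6.571 °C ≈ 6.6 °C.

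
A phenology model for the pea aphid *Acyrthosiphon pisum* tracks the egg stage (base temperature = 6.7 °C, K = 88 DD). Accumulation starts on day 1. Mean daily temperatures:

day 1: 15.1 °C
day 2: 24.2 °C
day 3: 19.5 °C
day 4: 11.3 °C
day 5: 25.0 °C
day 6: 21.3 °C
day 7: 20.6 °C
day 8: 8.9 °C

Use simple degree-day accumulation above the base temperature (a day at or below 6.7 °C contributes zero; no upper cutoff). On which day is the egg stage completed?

Daily DD above 6.7 °C: 8.4, 17.5, 12.8, 4.6, 18.3, 14.6, 13.9, 2.2.
Cumulative: 8.4, 25.9, 38.7, 43.3, 61.6, 76.2, 90.1, 92.3.
The total first reaches 88 DD on day 7.

day 7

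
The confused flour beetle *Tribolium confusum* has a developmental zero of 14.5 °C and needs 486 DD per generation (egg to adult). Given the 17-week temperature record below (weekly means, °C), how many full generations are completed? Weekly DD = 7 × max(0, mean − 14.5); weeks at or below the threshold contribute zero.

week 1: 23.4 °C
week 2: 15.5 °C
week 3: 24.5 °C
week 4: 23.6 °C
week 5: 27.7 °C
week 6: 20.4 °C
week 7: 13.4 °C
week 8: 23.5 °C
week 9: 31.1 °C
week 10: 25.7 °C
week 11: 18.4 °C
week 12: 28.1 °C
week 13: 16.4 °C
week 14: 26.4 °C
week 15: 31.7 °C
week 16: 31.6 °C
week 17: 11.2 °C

Weekly DD (7 × max(0, T̄ − 14.5)): 62.3, 7.0, 70.0, 63.7, 92.4, 41.3, 0.0, 63.0, 116.2, 78.4, 27.3, 95.2, 13.3, 83.3, 120.4, 119.7, 0.0.
Season total = 1053.5 DD.
Complete generations = ⌊1053.5 / 486⌋ = 2.

2 generations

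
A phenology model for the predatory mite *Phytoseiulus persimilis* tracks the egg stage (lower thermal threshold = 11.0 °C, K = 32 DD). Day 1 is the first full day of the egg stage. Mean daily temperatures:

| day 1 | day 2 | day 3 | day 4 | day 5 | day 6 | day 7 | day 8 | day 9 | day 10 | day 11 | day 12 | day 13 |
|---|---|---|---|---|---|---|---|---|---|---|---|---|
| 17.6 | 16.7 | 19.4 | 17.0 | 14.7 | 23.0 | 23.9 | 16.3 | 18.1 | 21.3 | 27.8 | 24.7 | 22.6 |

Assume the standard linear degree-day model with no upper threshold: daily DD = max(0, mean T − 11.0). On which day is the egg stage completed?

day 6

Daily DD above 11.0 °C: 6.6, 5.7, 8.4, 6.0, 3.7, 12.0, 12.9, 5.3, 7.1, 10.3, 16.8, 13.7, 11.6.
Cumulative: 6.6, 12.3, 20.7, 26.7, 30.4, 42.4, 55.3, 60.6, 67.7, 78.0, 94.8, 108.5, 120.1.
The total first reaches 32 DD on day 6.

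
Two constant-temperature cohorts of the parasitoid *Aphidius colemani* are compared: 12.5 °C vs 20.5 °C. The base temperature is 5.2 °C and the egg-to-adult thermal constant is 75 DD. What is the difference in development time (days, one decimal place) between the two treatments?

At 12.5 °C: 75 / (12.5 − 5.2) = 75 / 7.3 = 10.274 d.
At 20.5 °C: 75 / (20.5 − 5.2) = 75 / 15.3 = 4.902 d.
Difference = |10.274 − 4.902| = 5.372 ≈ 5.4 days.

5.4 days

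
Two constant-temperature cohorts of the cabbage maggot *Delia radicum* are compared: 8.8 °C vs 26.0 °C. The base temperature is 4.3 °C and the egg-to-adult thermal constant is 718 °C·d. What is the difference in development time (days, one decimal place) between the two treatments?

126.5 days

At 8.8 °C: 718 / (8.8 − 4.3) = 718 / 4.5 = 159.556 d.
At 26.0 °C: 718 / (26.0 − 4.3) = 718 / 21.7 = 33.088 d.
Difference = |159.556 − 33.088| = 126.468 ≈ 126.5 days.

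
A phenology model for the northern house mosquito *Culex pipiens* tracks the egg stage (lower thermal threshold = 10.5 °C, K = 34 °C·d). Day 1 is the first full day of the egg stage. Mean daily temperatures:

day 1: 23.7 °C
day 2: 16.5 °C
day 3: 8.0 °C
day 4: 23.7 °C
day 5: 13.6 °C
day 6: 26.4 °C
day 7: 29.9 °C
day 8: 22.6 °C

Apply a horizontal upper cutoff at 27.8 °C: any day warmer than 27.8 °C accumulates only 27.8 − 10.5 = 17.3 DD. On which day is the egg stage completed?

day 5

Daily DD above 10.5 °C (capped at 17.3): 13.2, 6.0, 0.0, 13.2, 3.1, 15.9, 17.3, 12.1.
Cumulative: 13.2, 19.2, 19.2, 32.4, 35.5, 51.4, 68.7, 80.8.
The total first reaches 34 DD on day 5.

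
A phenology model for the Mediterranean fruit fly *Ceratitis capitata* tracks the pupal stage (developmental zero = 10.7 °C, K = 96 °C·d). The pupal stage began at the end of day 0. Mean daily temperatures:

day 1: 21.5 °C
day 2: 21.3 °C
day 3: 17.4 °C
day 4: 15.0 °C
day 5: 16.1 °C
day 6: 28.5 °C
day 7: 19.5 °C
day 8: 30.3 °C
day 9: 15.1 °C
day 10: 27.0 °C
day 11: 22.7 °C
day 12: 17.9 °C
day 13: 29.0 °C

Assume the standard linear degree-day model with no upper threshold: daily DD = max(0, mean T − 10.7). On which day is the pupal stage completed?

Daily DD above 10.7 °C: 10.8, 10.6, 6.7, 4.3, 5.4, 17.8, 8.8, 19.6, 4.4, 16.3, 12.0, 7.2, 18.3.
Cumulative: 10.8, 21.4, 28.1, 32.4, 37.8, 55.6, 64.4, 84.0, 88.4, 104.7, 116.7, 123.9, 142.2.
The total first reaches 96 DD on day 10.

day 10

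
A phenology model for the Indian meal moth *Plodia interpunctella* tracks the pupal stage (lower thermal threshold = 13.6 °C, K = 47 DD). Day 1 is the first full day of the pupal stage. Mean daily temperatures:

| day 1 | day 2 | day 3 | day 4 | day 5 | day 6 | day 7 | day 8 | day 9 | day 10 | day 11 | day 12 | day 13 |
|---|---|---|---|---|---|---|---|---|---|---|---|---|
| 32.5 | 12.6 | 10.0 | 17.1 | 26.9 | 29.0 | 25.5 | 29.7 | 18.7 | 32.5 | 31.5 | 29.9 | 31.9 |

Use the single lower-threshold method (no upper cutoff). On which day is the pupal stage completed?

day 6

Daily DD above 13.6 °C: 18.9, 0.0, 0.0, 3.5, 13.3, 15.4, 11.9, 16.1, 5.1, 18.9, 17.9, 16.3, 18.3.
Cumulative: 18.9, 18.9, 18.9, 22.4, 35.7, 51.1, 63.0, 79.1, 84.2, 103.1, 121.0, 137.3, 155.6.
The total first reaches 47 DD on day 6.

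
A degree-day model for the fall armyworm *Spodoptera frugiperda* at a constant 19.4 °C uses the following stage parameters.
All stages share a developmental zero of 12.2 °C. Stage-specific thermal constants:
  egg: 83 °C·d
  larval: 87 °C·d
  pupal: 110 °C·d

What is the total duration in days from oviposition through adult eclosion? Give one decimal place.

Daily accumulation at 19.4 °C = 19.4 − 12.2 = 7.2 DD/day.
Total K = 83 + 87 + 110 = 280 DD.
Total duration = 280 / 7.2 = 38.889 ≈ 38.9 days.

38.9 days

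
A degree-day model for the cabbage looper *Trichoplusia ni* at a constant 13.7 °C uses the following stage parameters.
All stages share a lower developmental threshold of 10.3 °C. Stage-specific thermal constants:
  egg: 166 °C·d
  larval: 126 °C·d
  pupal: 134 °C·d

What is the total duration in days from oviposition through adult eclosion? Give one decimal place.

Daily accumulation at 13.7 °C = 13.7 − 10.3 = 3.4 DD/day.
Total K = 166 + 126 + 134 = 426 DD.
Total duration = 426 / 3.4 = 125.294 ≈ 125.3 days.

125.3 days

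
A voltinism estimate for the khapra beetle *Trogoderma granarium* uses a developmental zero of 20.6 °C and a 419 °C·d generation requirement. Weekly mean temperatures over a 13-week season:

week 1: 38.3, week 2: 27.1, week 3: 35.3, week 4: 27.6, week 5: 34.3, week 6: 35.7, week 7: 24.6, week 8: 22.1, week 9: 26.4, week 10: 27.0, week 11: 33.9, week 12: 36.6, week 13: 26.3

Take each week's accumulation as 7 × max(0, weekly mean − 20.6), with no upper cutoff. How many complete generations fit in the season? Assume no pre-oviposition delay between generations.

Weekly DD (7 × max(0, T̄ − 20.6)): 123.9, 45.5, 102.9, 49.0, 95.9, 105.7, 28.0, 10.5, 40.6, 44.8, 93.1, 112.0, 39.9.
Season total = 891.8 DD.
Complete generations = ⌊891.8 / 419⌋ = 2.

2 generations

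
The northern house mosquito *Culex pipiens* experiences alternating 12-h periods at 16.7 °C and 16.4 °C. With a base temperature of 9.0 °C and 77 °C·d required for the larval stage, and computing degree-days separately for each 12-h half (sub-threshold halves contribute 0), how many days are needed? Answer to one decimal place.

Day half: max(0, 16.7 − 9.0) × 0.5 = 7.7 × 0.5 = 3.85 DD.
Night half: max(0, 16.4 − 9.0) × 0.5 = 7.4 × 0.5 = 3.70 DD.
Per 24 h: 7.55 DD/day.
Duration = 77 / 7.55 = 10.199 ≈ 10.2 days.

10.2 days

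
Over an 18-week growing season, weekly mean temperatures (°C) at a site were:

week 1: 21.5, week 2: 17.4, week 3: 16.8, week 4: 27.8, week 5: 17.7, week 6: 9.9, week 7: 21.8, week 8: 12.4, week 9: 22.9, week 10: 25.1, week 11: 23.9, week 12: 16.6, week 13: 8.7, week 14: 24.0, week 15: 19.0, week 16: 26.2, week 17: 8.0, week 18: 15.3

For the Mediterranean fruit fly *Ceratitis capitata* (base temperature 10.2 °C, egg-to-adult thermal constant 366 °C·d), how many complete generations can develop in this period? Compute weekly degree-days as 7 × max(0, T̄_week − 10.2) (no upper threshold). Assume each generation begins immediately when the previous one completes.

2 generations

Weekly DD (7 × max(0, T̄ − 10.2)): 79.1, 50.4, 46.2, 123.2, 52.5, 0.0, 81.2, 15.4, 88.9, 104.3, 95.9, 44.8, 0.0, 96.6, 61.6, 112.0, 0.0, 35.7.
Season total = 1087.8 DD.
Complete generations = ⌊1087.8 / 366⌋ = 2.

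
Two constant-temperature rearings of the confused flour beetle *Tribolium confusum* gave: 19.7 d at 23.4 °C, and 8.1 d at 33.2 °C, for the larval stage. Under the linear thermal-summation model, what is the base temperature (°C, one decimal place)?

16.6 °C

Under the model K = D·(T − T_b), so D₁·(T₁ − T_b) = D₂·(T₂ − T_b).
19.7·(23.4 − T_b) = 8.1·(33.2 − T_b)
T_b = (19.7·23.4 − 8.1·33.2) / (19.7 − 8.1) = 192.06 / 11.6 = 16.557 °C ≈ 16.6 °C.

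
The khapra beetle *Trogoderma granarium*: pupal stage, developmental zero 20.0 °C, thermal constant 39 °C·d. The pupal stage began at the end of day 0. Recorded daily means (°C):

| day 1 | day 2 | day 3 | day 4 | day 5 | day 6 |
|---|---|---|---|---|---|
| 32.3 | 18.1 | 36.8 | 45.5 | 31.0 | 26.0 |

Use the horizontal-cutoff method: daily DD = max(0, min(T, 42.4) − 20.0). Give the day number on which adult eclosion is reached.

day 4

Daily DD above 20.0 °C (capped at 22.4): 12.3, 0.0, 16.8, 22.4, 11.0, 6.0.
Cumulative: 12.3, 12.3, 29.1, 51.5, 62.5, 68.5.
The total first reaches 39 DD on day 4.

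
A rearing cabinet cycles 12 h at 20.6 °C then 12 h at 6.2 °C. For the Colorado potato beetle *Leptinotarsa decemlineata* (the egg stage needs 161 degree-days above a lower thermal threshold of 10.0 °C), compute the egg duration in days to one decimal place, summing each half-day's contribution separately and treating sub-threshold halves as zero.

Day half: max(0, 20.6 − 10.0) × 0.5 = 10.6 × 0.5 = 5.30 DD.
Night half: max(0, 6.2 − 10.0) × 0.5 = 0.0 × 0.5 = 0.00 DD.
Per 24 h: 5.30 DD/day.
Duration = 161 / 5.30 = 30.377 ≈ 30.4 days.

30.4 days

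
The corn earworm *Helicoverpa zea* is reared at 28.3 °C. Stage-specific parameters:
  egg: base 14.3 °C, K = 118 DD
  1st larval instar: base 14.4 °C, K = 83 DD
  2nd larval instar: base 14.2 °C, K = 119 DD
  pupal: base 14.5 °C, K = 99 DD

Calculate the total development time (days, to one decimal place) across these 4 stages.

egg: 118 / (28.3 − 14.3) = 118 / 14.0 = 8.429 d.
1st larval instar: 83 / (28.3 − 14.4) = 83 / 13.9 = 5.971 d.
2nd larval instar: 119 / (28.3 − 14.2) = 119 / 14.1 = 8.440 d.
pupal: 99 / (28.3 − 14.5) = 99 / 13.8 = 7.174 d.
Sum = 30.013 ≈ 30.0 days.

30.0 days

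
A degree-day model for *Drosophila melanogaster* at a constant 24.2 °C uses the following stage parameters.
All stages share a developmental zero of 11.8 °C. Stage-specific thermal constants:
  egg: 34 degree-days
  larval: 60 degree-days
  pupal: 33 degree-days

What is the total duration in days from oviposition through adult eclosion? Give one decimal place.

10.2 days

Daily accumulation at 24.2 °C = 24.2 − 11.8 = 12.4 DD/day.
Total K = 34 + 60 + 33 = 127 DD.
Total duration = 127 / 12.4 = 10.242 ≈ 10.2 days.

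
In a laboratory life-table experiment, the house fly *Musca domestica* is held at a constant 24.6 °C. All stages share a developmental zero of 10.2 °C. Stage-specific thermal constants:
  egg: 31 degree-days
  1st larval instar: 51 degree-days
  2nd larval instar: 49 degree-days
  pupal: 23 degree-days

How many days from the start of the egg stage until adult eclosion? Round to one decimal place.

10.7 days

Daily accumulation at 24.6 °C = 24.6 − 10.2 = 14.4 DD/day.
Total K = 31 + 51 + 49 + 23 = 154 DD.
Total duration = 154 / 14.4 = 10.694 ≈ 10.7 days.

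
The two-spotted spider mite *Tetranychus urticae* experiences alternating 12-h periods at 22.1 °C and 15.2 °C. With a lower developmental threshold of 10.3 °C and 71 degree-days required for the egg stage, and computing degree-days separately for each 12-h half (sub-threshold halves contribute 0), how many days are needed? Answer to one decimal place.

Day half: max(0, 22.1 − 10.3) × 0.5 = 11.8 × 0.5 = 5.90 DD.
Night half: max(0, 15.2 − 10.3) × 0.5 = 4.9 × 0.5 = 2.45 DD.
Per 24 h: 8.35 DD/day.
Duration = 71 / 8.35 = 8.503 ≈ 8.5 days.

8.5 days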